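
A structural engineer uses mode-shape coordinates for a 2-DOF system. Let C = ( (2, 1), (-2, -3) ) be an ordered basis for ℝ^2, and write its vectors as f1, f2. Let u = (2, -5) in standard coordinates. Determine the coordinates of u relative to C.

We seek scalars with c_1 f1 + c_2 f2 = u; equivalently solve M c = u where the columns of M are f1, f2.
System: 2c_1 - 2c_2 = 2, c_1 - 3c_2 = -5; solving gives c_1 = 4, c_2 = 3.
Check: 4f1 + 3f2 = (2, -5).

(4, 3)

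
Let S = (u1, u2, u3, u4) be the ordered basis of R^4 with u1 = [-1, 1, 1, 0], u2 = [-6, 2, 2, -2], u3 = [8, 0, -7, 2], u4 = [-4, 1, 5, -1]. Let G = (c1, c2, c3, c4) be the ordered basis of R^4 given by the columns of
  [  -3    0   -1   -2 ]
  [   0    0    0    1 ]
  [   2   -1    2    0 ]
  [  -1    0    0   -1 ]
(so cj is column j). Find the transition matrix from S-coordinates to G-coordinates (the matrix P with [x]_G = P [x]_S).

Let M have columns uj and N have columns cj. Then for every x, N [x]_G = x = M [x]_S, so P = N^(-1) M.
Since det N = 1, N^(-1) has integer entries; multiplying gives P = [[-1, 0, -2, 0], [1, 2, -1, -1], [2, 2, -2, 2], [1, 2, 0, 1]].

[[-1, 0, -2, 0], [1, 2, -1, -1], [2, 2, -2, 2], [1, 2, 0, 1]]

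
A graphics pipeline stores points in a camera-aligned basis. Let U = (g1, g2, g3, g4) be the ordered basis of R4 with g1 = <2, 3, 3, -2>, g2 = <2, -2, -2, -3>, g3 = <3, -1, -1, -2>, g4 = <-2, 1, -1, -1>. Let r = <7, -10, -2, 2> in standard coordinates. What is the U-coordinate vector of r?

[r]_U is the unique c with M c = r, where M has columns g1, ..., g4.
Solving this 4x4 system gives c = (-1, 2, -1, -4).
Check: -g1 + 2g2 - g3 - 4g4 = <7, -10, -2, 2>.

<-1, 2, -1, -4>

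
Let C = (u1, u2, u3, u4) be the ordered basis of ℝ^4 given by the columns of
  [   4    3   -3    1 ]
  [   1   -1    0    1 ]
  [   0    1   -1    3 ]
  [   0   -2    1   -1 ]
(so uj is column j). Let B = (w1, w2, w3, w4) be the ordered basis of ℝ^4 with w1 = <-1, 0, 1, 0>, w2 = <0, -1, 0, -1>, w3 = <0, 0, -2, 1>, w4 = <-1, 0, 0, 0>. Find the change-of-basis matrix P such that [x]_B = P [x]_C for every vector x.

[[-2, -1, 1, -1], [-1, 1, 0, -1], [-1, -1, 1, -2], [-2, -2, 2, 0]]

Let M have columns uj and N have columns wj. Then for every x, N [x]_B = x = M [x]_C, so P = N^(-1) M.
Since det N = 1, N^(-1) has integer entries; multiplying gives P = [[-2, -1, 1, -1], [-1, 1, 0, -1], [-1, -1, 1, -2], [-2, -2, 2, 0]].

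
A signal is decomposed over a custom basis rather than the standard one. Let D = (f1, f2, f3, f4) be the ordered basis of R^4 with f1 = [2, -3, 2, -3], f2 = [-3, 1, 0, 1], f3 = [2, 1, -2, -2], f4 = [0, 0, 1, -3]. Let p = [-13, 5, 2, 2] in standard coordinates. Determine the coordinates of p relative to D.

Write p = c_1 f1 + ... + c_4 f4 and solve for the c_i.
Solving this 4x4 system gives c = (-1, 3, -1, 2).
Check: -f1 + 3f2 - f3 + 2f4 = [-13, 5, 2, 2].

[-1, 3, -1, 2]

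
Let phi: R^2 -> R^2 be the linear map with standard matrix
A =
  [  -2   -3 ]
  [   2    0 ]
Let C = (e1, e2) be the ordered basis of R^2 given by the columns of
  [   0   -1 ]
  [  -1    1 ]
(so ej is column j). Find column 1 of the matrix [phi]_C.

[-3, -3]

Compute phi(e1) = A e1 = [3, 0] in standard coordinates.
Then write this in C-coordinates: solve for y in y_1 e1 + y_2 e2 = [3, 0].
This gives y = [-3, -3], which is column 1 of [phi]_C.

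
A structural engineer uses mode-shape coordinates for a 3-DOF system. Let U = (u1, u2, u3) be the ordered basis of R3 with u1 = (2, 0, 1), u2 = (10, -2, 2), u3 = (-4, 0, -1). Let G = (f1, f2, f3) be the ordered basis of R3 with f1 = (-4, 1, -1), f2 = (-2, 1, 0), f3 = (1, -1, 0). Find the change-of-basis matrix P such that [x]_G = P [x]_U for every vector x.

Take x = uj: its U-coordinates are the j-th standard unit vector, so P e_j — column j of P — equals [uj]_G.
u1 = -f1 + f2 + 0·f3, giving column 1 = (-1, 1, 0); repeating for each j gives P = [[-1, -2, 1], [1, -2, 1], [0, -2, 2]].

[[-1, -2, 1], [1, -2, 1], [0, -2, 2]]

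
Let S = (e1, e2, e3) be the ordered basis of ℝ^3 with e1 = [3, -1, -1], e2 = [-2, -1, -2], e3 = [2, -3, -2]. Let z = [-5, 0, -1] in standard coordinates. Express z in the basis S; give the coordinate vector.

[-1, 1, 0]

[z]_S is the unique c with M c = z, where M has columns e1, ..., e3.
Solving this 3x3 system gives c = (-1, 1, 0).
Check: -e1 + e2 + 0·e3 = [-5, 0, -1].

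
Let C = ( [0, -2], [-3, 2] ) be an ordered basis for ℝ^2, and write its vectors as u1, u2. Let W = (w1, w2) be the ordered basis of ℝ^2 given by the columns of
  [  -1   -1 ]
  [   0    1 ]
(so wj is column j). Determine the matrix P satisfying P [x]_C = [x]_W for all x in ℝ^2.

Take x = uj: its C-coordinates are the j-th standard unit vector, so P e_j — column j of P — equals [uj]_W.
u1 = 2w1 - 2w2, giving column 1 = [2, -2]; repeating for each j gives P = [[2, 1], [-2, 2]].

[[2, 1], [-2, 2]]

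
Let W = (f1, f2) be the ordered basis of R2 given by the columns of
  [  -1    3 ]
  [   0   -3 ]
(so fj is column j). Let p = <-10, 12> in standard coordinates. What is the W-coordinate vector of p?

We seek scalars with c_1 f1 + c_2 f2 = p; equivalently solve M c = p where the columns of M are f1, f2.
System: -c_1 + 3c_2 = -10, 0c_1 - 3c_2 = 12; solving gives c_1 = -2, c_2 = -4.
Check: -2f1 - 4f2 = <-10, 12>.

<-2, -4>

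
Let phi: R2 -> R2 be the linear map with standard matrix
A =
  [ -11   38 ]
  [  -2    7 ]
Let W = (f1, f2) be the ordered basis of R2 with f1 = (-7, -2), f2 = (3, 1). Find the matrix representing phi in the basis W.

[[-1, -2], [-2, -3]]

With P the matrix whose columns are f1, f2, [phi]_W = P^(-1) A P.
Column by column: phi(f1) = A f1 = (1, 0); its W-coordinates (-1, -2) give column 1.
Continuing for each basis vector yields [phi]_W = [[-1, -2], [-2, -3]].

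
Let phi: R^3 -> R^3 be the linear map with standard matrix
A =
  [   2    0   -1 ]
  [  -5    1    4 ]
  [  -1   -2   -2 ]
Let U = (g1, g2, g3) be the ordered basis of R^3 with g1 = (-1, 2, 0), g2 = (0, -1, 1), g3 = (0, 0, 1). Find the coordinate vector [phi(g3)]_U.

Compute phi(g3) = A g3 = (-1, 4, -2) in standard coordinates.
Then write this in U-coordinates: solve for y in y_1 g1 + ... + y_3 g3 = (-1, 4, -2).
This gives y = (1, -2, 0), which is column 3 of [phi]_U.

(1, -2, 0)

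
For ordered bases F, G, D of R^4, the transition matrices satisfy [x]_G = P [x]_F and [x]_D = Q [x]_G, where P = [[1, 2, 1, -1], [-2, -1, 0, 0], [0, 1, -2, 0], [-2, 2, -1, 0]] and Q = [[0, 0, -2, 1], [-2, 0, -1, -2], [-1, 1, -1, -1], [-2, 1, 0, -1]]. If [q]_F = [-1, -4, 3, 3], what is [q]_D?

First [q]_G = P [q]_F = [-9, 6, -10, -9].
Then [q]_D = Q [q]_G = [11, 46, 34, 33].

[11, 46, 34, 33]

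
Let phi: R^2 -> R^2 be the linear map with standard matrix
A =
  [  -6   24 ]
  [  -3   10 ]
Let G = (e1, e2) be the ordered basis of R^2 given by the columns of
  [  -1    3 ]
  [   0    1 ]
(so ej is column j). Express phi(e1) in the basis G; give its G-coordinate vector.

Column 1 of [phi]_G is the G-coordinate vector of phi(e1).
In standard coordinates phi(e1) = A e1 = [6, 3].
Converting to G: [6, 3] = 3e1 + 3e2, so the coordinate vector is [3, 3].

[3, 3]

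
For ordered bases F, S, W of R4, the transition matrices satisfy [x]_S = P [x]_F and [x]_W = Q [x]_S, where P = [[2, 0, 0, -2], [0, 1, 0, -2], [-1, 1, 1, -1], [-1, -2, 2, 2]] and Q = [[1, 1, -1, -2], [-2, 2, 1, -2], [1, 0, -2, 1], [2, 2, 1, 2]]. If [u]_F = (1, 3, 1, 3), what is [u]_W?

(-9, 0, -3, -12)

Apply P to get S-coordinates (-4, -3, 0, 1), then Q to get W-coordinates.
The result is [u]_W = (-9, 0, -3, -12).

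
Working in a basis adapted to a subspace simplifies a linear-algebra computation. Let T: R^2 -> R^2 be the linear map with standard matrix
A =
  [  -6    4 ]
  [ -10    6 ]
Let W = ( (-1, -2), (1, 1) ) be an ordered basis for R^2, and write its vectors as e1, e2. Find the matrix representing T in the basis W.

[[0, 2], [-2, 0]]

With P the matrix whose columns are e1, e2, [T]_W = P^(-1) A P.
Column by column: T(e1) = A e1 = (-2, -2); its W-coordinates (0, -2) give column 1.
Continuing for each basis vector yields [T]_W = [[0, 2], [-2, 0]].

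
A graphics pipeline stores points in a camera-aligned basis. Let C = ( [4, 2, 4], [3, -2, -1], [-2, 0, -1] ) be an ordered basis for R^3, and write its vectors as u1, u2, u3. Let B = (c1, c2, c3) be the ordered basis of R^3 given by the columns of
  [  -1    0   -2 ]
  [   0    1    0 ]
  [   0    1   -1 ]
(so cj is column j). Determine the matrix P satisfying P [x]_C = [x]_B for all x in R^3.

Take x = uj: its C-coordinates are the j-th standard unit vector, so P e_j — column j of P — equals [uj]_B.
u1 = 0·c1 + 2c2 - 2c3, giving column 1 = [0, 2, -2]; repeating for each j gives P = [[0, -1, 0], [2, -2, 0], [-2, -1, 1]].

[[0, -1, 0], [2, -2, 0], [-2, -1, 1]]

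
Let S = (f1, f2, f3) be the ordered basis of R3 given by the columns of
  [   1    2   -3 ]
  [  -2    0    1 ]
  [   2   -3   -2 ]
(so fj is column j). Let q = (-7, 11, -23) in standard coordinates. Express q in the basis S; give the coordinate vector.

(-4, 3, 3)

Write q = c_1 f1 + ... + c_3 f3 and solve for the c_i.
Solving this 3x3 system gives c = (-4, 3, 3).
Check: -4f1 + 3f2 + 3f3 = (-7, 11, -23).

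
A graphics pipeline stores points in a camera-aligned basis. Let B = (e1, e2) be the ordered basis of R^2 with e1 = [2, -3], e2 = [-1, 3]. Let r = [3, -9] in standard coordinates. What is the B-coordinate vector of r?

Write r = c_1 e1 + c_2 e2 and solve for the c_i.
System: 2c_1 - c_2 = 3, -3c_1 + 3c_2 = -9; solving gives c_1 = 0, c_2 = -3.
Check: 0·e1 - 3e2 = [3, -9].

[0, -3]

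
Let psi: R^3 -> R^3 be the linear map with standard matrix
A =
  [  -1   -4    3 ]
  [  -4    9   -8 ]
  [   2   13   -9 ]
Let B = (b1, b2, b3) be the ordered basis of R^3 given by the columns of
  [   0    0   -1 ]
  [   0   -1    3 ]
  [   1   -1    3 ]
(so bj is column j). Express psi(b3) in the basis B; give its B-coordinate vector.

[3, -1, 2]

Compute psi(b3) = A b3 = [-2, 7, 10] in standard coordinates.
Then write this in B-coordinates: solve for y in y_1 b1 + ... + y_3 b3 = [-2, 7, 10].
This gives y = [3, -1, 2], which is column 3 of [psi]_B.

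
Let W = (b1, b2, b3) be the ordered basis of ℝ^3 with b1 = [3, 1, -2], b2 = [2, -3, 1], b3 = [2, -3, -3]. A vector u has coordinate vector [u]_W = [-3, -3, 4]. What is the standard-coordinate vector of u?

[-7, -6, -9]

u = M [u]_W, where M has columns b1, ..., b3.
Carrying out the matrix-vector product, u = [-7, -6, -9].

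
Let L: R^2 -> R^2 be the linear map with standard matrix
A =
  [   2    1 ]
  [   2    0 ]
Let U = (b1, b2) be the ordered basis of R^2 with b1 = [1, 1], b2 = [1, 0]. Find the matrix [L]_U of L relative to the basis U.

The j-th column of [L]_U is [L(bj)]_U.
L(b1) = A b1 = [3, 2] = 2b1 + b2, so column 1 is [2, 1].
Repeating for b2 and assembling the columns gives [[2, 2], [1, 0]].

[[2, 2], [1, 0]]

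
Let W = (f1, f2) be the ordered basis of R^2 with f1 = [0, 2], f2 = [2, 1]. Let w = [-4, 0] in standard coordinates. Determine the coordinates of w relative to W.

[w]_W is the unique c with M c = w, where M has columns f1, f2.
System: 0c_1 + 2c_2 = -4, 2c_1 + c_2 = 0; solving gives c_1 = 1, c_2 = -2.
Check: f1 - 2f2 = [-4, 0].

[1, -2]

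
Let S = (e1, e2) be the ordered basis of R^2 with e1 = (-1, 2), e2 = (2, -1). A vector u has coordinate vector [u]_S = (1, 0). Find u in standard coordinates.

By definition u = e1 + 0·e2.
Summing componentwise gives (-1, 2).

(-1, 2)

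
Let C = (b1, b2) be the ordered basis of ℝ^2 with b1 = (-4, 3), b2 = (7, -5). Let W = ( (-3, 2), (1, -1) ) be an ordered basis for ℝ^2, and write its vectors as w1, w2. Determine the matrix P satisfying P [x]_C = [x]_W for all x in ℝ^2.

Take x = bj: its C-coordinates are the j-th standard unit vector, so P e_j — column j of P — equals [bj]_W.
b1 = w1 - w2, giving column 1 = (1, -1); repeating for each j gives P = [[1, -2], [-1, 1]].

[[1, -2], [-1, 1]]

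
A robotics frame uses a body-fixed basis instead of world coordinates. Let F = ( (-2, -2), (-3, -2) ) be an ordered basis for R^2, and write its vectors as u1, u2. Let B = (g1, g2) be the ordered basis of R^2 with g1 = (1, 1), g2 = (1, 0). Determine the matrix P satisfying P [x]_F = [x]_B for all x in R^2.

[[-2, -2], [0, -1]]

Let M have columns uj and N have columns gj. Then for every x, N [x]_B = x = M [x]_F, so P = N^(-1) M.
Since det N = -1, N^(-1) has integer entries; multiplying gives P = [[-2, -2], [0, -1]].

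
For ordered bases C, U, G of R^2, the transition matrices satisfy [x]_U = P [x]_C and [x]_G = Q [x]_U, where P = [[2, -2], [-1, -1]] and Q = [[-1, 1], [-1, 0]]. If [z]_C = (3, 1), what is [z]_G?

(-8, -4)

Apply P to get U-coordinates (4, -4), then Q to get G-coordinates.
The result is [z]_G = (-8, -4).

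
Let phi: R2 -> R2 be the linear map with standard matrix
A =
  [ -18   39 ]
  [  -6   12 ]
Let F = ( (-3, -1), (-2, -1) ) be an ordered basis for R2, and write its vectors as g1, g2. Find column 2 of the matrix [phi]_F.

(3, -3)

Compute phi(g2) = A g2 = (-3, 0) in standard coordinates.
Then write this in F-coordinates: solve for y in y_1 g1 + y_2 g2 = (-3, 0).
This gives y = (3, -3), which is column 2 of [phi]_F.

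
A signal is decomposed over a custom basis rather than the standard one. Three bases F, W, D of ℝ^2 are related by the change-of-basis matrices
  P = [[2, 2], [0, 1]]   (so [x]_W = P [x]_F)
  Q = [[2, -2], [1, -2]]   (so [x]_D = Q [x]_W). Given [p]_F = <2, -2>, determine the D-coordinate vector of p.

Composing the changes, [p]_D = Q P [p]_F.
Q P = [[4, 2], [2, 0]]; applying this to <2, -2> gives <4, 4>.

<4, 4>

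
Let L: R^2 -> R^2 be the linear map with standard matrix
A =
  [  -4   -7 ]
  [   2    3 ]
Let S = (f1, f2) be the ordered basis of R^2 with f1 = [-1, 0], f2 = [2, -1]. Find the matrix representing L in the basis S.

[[0, -1], [2, -1]]

With P the matrix whose columns are f1, f2, [L]_S = P^(-1) A P.
Column by column: L(f1) = A f1 = [4, -2]; its S-coordinates [0, 2] give column 1.
Continuing for each basis vector yields [L]_S = [[0, -1], [2, -1]].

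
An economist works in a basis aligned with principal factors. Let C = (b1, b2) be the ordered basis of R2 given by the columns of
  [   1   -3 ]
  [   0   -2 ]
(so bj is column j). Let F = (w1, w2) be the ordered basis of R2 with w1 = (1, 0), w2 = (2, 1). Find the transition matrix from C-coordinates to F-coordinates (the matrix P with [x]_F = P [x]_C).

Take x = bj: its C-coordinates are the j-th standard unit vector, so P e_j — column j of P — equals [bj]_F.
b1 = w1 + 0·w2, giving column 1 = (1, 0); repeating for each j gives P = [[1, 1], [0, -2]].

[[1, 1], [0, -2]]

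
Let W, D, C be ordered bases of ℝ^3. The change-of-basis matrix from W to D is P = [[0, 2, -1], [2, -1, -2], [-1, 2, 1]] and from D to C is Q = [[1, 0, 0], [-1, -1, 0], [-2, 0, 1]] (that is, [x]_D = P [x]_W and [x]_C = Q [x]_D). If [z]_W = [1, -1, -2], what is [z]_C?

[0, -7, -5]

Composing the changes, [z]_C = Q P [z]_W.
Q P = [[0, 2, -1], [-2, -1, 3], [-1, -2, 3]]; applying this to [1, -1, -2] gives [0, -7, -5].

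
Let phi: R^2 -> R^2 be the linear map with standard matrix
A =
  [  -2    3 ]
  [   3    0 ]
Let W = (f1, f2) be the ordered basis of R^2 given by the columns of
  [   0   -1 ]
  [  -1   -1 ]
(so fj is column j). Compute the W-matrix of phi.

Let P have columns f1, f2. Then [phi]_W = P^(-1) A P.
Here det P = -1, so P^(-1) is integer; computing A P first and then P^(-1)(A P) gives [[-3, 2], [3, 1]].

[[-3, 2], [3, 1]]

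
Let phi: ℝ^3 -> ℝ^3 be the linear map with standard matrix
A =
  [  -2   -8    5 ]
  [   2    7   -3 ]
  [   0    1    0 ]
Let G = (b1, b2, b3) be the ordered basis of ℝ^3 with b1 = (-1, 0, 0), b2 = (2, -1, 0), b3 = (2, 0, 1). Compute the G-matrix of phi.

The j-th column of [phi]_G is [phi(bj)]_G.
phi(b1) = A b1 = (2, -2, 0) = 2b1 + 2b2 + 0·b3, so column 1 is (2, 2, 0).
Repeating for b2, b3 and assembling the columns gives [[2, 0, -3], [2, 3, -1], [0, -1, 0]].

[[2, 0, -3], [2, 3, -1], [0, -1, 0]]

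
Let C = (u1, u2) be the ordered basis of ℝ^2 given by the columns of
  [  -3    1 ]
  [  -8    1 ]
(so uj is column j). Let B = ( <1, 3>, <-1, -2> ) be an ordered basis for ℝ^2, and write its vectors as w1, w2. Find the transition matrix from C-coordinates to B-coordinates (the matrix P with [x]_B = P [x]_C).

[[-2, -1], [1, -2]]

Let M have columns uj and N have columns wj. Then for every x, N [x]_B = x = M [x]_C, so P = N^(-1) M.
Since det N = 1, N^(-1) has integer entries; multiplying gives P = [[-2, -1], [1, -2]].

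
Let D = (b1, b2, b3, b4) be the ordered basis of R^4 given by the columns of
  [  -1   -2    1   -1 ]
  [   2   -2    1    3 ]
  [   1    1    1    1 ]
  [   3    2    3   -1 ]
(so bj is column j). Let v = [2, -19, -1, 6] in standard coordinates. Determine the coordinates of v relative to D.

[-3, 3, 2, -3]

We seek scalars with c_1 b1 + ... + c_4 b4 = v; equivalently solve M c = v where the columns of M are b1, ..., b4.
Solving this 4x4 system gives c = (-3, 3, 2, -3).
Check: -3b1 + 3b2 + 2b3 - 3b4 = [2, -19, -1, 6].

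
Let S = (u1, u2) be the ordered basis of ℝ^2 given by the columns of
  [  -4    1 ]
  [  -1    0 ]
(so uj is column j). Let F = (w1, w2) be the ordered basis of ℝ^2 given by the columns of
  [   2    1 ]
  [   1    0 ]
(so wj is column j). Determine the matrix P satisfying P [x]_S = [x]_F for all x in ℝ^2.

[[-1, 0], [-2, 1]]

Column j of P is [uj]_F, since P maps S-coordinates to F-coordinates.
Expressing u1 in F: u1 = -w1 - 2w2, so column 1 of P is (-1, -2).
Doing the same for each uj gives P = [[-1, 0], [-2, 1]].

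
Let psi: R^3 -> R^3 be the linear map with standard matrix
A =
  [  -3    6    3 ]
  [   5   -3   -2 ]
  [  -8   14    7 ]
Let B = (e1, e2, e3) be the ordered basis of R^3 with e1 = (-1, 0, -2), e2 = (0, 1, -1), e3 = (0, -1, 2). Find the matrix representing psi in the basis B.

Let P have columns e1, ..., e3. Then [psi]_B = P^(-1) A P.
Here det P = -1, so P^(-1) is integer; computing A P first and then P^(-1)(A P) gives [[3, -3, 0], [-2, -1, -2], [-1, 0, -1]].

[[3, -3, 0], [-2, -1, -2], [-1, 0, -1]]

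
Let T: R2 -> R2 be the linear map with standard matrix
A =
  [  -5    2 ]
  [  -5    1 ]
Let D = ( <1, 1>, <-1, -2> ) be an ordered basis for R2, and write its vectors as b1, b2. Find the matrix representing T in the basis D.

[[-2, -1], [1, -2]]

Let P have columns b1, b2. Then [T]_D = P^(-1) A P.
Here det P = -1, so P^(-1) is integer; computing A P first and then P^(-1)(A P) gives [[-2, -1], [1, -2]].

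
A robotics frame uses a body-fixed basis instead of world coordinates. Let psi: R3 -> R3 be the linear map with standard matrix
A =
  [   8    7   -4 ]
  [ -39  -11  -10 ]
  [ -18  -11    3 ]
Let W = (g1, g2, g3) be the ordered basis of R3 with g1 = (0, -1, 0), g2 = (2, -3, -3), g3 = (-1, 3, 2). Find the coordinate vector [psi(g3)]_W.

(2, 1, -3)

Compute psi(g3) = A g3 = (5, -14, -9) in standard coordinates.
Then write this in W-coordinates: solve for y in y_1 g1 + ... + y_3 g3 = (5, -14, -9).
This gives y = (2, 1, -3), which is column 3 of [psi]_W.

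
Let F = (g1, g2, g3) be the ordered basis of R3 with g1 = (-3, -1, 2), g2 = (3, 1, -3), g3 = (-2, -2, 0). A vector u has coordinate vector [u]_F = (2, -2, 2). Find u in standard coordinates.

(-16, -8, 10)

By definition u = 2g1 - 2g2 + 2g3.
Summing componentwise gives (-16, -8, 10).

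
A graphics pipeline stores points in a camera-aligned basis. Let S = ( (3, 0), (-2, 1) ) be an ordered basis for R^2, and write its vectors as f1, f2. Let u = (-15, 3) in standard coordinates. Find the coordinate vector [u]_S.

[u]_S is the unique c with M c = u, where M has columns f1, f2.
System: 3c_1 - 2c_2 = -15, 0c_1 + c_2 = 3; solving gives c_1 = -3, c_2 = 3.
Check: -3f1 + 3f2 = (-15, 3).

(-3, 3)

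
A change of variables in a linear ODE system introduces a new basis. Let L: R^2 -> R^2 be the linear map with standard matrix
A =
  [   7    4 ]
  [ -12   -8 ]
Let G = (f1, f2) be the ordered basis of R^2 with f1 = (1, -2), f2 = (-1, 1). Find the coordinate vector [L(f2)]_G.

Column 2 of [L]_G is the G-coordinate vector of L(f2).
In standard coordinates L(f2) = A f2 = (-3, 4).
Converting to G: (-3, 4) = -f1 + 2f2, so the coordinate vector is (-1, 2).

(-1, 2)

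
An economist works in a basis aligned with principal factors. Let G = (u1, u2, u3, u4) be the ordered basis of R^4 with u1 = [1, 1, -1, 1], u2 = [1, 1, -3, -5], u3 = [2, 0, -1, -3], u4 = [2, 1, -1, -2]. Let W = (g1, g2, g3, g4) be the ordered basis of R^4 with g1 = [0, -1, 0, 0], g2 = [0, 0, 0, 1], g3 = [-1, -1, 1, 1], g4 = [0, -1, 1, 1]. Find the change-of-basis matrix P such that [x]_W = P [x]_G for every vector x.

[[0, 2, 1, 0], [2, -2, -2, -1], [-1, -1, -2, -2], [0, -2, 1, 1]]

Take x = uj: its G-coordinates are the j-th standard unit vector, so P e_j — column j of P — equals [uj]_W.
u1 = 0·g1 + 2g2 - g3 + 0·g4, giving column 1 = [0, 2, -1, 0]; repeating for each j gives P = [[0, 2, 1, 0], [2, -2, -2, -1], [-1, -1, -2, -2], [0, -2, 1, 1]].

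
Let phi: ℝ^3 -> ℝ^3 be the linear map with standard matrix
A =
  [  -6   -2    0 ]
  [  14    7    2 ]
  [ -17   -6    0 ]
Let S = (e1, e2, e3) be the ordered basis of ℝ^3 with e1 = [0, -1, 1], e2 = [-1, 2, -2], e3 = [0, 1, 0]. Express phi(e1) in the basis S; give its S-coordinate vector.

Compute phi(e1) = A e1 = [2, -5, 6] in standard coordinates.
Then write this in S-coordinates: solve for y in y_1 e1 + ... + y_3 e3 = [2, -5, 6].
This gives y = [2, -2, 1], which is column 1 of [phi]_S.

[2, -2, 1]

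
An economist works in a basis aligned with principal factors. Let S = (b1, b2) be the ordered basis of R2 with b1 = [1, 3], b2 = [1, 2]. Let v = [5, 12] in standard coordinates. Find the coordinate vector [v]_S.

[v]_S is the unique c with M c = v, where M has columns b1, b2.
System: c_1 + c_2 = 5, 3c_1 + 2c_2 = 12; solving gives c_1 = 2, c_2 = 3.
Check: 2b1 + 3b2 = [5, 12].

[2, 3]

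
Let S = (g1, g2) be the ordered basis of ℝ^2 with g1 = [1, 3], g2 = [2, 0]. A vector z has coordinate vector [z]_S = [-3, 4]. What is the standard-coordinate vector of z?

[5, -9]

The coordinates say z = -3g1 + 4g2; adding the scaled basis vectors gives [5, -9].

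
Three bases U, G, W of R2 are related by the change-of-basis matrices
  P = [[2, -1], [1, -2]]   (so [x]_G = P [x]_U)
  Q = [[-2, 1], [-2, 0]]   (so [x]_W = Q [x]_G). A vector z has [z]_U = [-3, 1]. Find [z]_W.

Apply P to get G-coordinates [-7, -5], then Q to get W-coordinates.
The result is [z]_W = [9, 14].

[9, 14]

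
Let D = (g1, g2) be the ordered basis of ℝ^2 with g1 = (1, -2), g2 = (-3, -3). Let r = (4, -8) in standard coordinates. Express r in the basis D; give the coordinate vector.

Write r = c_1 g1 + c_2 g2 and solve for the c_i.
System: c_1 - 3c_2 = 4, -2c_1 - 3c_2 = -8; solving gives c_1 = 4, c_2 = 0.
Check: 4g1 + 0·g2 = (4, -8).

(4, 0)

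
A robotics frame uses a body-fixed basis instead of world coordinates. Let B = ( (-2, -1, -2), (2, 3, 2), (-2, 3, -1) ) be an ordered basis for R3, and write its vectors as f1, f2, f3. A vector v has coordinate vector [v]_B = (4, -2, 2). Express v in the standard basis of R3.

By definition v = 4f1 - 2f2 + 2f3.
Summing componentwise gives (-16, -4, -14).

(-16, -4, -14)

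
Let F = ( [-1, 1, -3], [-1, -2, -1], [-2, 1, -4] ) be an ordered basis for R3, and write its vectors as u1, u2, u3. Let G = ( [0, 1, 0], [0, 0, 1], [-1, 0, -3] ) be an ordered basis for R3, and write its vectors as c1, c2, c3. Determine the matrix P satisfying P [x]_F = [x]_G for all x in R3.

[[1, -2, 1], [0, 2, 2], [1, 1, 2]]

Column j of P is [uj]_G, since P maps F-coordinates to G-coordinates.
Expressing u1 in G: u1 = c1 + 0·c2 + c3, so column 1 of P is [1, 0, 1].
Doing the same for each uj gives P = [[1, -2, 1], [0, 2, 2], [1, 1, 2]].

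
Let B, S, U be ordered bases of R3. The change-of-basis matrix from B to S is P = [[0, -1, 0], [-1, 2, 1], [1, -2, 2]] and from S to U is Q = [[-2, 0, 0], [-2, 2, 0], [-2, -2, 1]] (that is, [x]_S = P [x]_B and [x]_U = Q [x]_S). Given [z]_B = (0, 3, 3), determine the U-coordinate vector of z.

First [z]_S = P [z]_B = (-3, 9, 0).
Then [z]_U = Q [z]_S = (6, 24, -12).

(6, 24, -12)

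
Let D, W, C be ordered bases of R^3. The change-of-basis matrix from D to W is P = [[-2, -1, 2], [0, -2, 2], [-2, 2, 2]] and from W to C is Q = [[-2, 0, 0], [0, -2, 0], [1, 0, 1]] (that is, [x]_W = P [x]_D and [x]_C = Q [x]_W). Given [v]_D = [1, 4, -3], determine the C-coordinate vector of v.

Composing the changes, [v]_C = Q P [v]_D.
Q P = [[4, 2, -4], [0, 4, -4], [-4, 1, 4]]; applying this to [1, 4, -3] gives [24, 28, -12].

[24, 28, -12]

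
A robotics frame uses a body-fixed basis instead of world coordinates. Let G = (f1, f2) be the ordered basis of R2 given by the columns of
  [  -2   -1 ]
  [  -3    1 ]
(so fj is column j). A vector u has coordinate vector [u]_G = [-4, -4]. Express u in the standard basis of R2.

[12, 8]

u = M [u]_G, where M has columns f1, f2.
Carrying out the matrix-vector product, u = [12, 8].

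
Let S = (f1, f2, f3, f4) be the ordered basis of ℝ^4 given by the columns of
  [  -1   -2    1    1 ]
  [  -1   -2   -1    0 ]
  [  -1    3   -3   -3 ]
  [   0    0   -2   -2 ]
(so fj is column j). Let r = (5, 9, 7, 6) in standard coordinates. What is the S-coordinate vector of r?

We seek scalars with c_1 f1 + ... + c_4 f4 = r; equivalently solve M c = r where the columns of M are f1, ..., f4.
Solving this 4x4 system gives c = (-4, -2, -1, -2).
Check: -4f1 - 2f2 - f3 - 2f4 = (5, 9, 7, 6).

(-4, -2, -1, -2)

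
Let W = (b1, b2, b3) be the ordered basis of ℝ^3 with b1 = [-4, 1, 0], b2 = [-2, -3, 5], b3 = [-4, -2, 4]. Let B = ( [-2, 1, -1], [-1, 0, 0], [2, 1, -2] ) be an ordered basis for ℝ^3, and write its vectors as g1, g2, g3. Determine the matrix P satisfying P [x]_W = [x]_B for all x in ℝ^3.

[[2, -1, 0], [-2, 0, 0], [-1, -2, -2]]

Take x = bj: its W-coordinates are the j-th standard unit vector, so P e_j — column j of P — equals [bj]_B.
b1 = 2g1 - 2g2 - g3, giving column 1 = [2, -2, -1]; repeating for each j gives P = [[2, -1, 0], [-2, 0, 0], [-1, -2, -2]].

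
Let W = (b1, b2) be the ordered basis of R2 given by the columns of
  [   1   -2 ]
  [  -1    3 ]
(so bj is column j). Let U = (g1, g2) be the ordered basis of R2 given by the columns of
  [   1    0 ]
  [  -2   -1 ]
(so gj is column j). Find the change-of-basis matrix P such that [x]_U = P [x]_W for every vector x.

[[1, -2], [-1, 1]]

Column j of P is [bj]_U, since P maps W-coordinates to U-coordinates.
Expressing b1 in U: b1 = g1 - g2, so column 1 of P is [1, -1].
Doing the same for each bj gives P = [[1, -2], [-1, 1]].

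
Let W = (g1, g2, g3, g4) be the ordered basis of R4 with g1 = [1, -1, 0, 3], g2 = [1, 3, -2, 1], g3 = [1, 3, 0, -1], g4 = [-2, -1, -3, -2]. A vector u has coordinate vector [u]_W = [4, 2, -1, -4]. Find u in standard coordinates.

[13, 3, 8, 23]

By definition u = 4g1 + 2g2 - g3 - 4g4.
Summing componentwise gives [13, 3, 8, 23].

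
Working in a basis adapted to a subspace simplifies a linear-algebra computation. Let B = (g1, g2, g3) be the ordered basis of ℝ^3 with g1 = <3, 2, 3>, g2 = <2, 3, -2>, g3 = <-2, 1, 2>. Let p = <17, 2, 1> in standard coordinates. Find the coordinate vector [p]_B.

<3, 0, -4>

[p]_B is the unique c with M c = p, where M has columns g1, ..., g3.
Row-reducing the augmented matrix [M | p] gives c = (3, 0, -4).
Check: 3g1 + 0·g2 - 4g3 = <17, 2, 1>.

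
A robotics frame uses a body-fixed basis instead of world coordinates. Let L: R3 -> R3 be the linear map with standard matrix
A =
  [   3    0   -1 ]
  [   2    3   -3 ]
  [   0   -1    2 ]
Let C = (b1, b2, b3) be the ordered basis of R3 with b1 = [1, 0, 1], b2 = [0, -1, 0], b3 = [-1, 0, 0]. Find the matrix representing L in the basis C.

[[2, 1, 0], [1, 3, 2], [0, 1, 3]]

With P the matrix whose columns are b1, ..., b3, [L]_C = P^(-1) A P.
Column by column: L(b1) = A b1 = [2, -1, 2]; its C-coordinates [2, 1, 0] give column 1.
Continuing for each basis vector yields [L]_C = [[2, 1, 0], [1, 3, 2], [0, 1, 3]].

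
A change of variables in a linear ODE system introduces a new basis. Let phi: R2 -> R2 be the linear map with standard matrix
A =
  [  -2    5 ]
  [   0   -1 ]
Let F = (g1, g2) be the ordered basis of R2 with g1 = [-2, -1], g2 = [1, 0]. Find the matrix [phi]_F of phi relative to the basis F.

[[-1, 0], [-3, -2]]

The j-th column of [phi]_F is [phi(gj)]_F.
phi(g1) = A g1 = [-1, 1] = -g1 - 3g2, so column 1 is [-1, -3].
Repeating for g2 and assembling the columns gives [[-1, 0], [-3, -2]].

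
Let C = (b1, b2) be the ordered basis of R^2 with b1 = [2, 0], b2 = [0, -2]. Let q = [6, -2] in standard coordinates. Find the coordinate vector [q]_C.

We seek scalars with c_1 b1 + c_2 b2 = q; equivalently solve M c = q where the columns of M are b1, b2.
System: 2c_1 + 0c_2 = 6, 0c_1 - 2c_2 = -2; solving gives c_1 = 3, c_2 = 1.
Check: 3b1 + b2 = [6, -2].

[3, 1]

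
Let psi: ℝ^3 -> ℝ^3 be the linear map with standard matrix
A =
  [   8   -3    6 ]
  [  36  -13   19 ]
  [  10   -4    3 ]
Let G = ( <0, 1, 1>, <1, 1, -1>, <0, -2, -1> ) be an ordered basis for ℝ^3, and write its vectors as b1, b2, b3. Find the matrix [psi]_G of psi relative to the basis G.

[[1, -1, 3], [3, -1, 0], [-1, -3, -2]]

Let P have columns b1, ..., b3. Then [psi]_G = P^(-1) A P.
Here det P = -1, so P^(-1) is integer; computing A P first and then P^(-1)(A P) gives [[1, -1, 3], [3, -1, 0], [-1, -3, -2]].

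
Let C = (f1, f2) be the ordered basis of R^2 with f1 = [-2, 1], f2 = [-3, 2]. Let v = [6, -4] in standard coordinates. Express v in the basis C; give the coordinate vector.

Write v = c_1 f1 + c_2 f2 and solve for the c_i.
System: -2c_1 - 3c_2 = 6, c_1 + 2c_2 = -4; solving gives c_1 = 0, c_2 = -2.
Check: 0·f1 - 2f2 = [6, -4].

[0, -2]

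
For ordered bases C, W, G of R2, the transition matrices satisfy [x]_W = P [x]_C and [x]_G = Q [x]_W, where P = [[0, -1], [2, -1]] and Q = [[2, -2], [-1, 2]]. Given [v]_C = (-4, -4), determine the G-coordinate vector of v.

(16, -12)

Apply P to get W-coordinates (4, -4), then Q to get G-coordinates.
The result is [v]_G = (16, -12).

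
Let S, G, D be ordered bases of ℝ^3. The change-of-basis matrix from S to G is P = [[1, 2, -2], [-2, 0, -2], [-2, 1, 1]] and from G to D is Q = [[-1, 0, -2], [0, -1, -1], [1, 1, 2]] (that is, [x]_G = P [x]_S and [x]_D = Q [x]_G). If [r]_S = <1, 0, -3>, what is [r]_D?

Apply P to get G-coordinates <7, 4, -5>, then Q to get D-coordinates.
The result is [r]_D = <3, 1, 1>.

<3, 1, 1>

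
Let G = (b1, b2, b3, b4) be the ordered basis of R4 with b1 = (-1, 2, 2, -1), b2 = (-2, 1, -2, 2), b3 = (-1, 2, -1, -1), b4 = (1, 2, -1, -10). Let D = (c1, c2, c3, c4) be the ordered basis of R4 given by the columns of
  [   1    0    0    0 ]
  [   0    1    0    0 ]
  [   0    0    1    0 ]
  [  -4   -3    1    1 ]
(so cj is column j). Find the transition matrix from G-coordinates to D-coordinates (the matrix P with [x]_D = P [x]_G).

Take x = bj: its G-coordinates are the j-th standard unit vector, so P e_j — column j of P — equals [bj]_D.
b1 = -c1 + 2c2 + 2c3 - c4, giving column 1 = (-1, 2, 2, -1); repeating for each j gives P = [[-1, -2, -1, 1], [2, 1, 2, 2], [2, -2, -1, -1], [-1, -1, 2, 1]].

[[-1, -2, -1, 1], [2, 1, 2, 2], [2, -2, -1, -1], [-1, -1, 2, 1]]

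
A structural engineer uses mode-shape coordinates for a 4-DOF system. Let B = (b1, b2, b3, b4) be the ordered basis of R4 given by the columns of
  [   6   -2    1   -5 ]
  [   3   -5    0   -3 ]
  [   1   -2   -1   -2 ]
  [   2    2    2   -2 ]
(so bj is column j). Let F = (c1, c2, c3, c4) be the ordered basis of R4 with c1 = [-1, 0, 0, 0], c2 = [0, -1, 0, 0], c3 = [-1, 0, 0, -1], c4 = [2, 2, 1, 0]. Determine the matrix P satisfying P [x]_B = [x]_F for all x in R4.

Column j of P is [bj]_F, since P maps B-coordinates to F-coordinates.
Expressing b1 in F: b1 = -2c1 - c2 - 2c3 + c4, so column 1 of P is [-2, -1, -2, 1].
Doing the same for each bj gives P = [[-2, 0, -1, -1], [-1, 1, -2, -1], [-2, -2, -2, 2], [1, -2, -1, -2]].

[[-2, 0, -1, -1], [-1, 1, -2, -1], [-2, -2, -2, 2], [1, -2, -1, -2]]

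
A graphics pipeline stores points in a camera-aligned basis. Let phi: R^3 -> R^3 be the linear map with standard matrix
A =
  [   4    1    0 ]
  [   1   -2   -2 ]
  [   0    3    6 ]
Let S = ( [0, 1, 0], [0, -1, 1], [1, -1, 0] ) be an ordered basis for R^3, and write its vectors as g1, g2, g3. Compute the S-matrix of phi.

[[2, 2, 3], [3, 3, -3], [1, -1, 3]]

The j-th column of [phi]_S is [phi(gj)]_S.
phi(g1) = A g1 = [1, -2, 3] = 2g1 + 3g2 + g3, so column 1 is [2, 3, 1].
Repeating for g2, g3 and assembling the columns gives [[2, 2, 3], [3, 3, -3], [1, -1, 3]].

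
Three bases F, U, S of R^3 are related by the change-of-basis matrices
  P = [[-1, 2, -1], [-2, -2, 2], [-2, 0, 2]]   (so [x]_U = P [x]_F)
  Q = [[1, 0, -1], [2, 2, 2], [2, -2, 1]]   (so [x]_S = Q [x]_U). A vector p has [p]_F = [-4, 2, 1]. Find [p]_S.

[-3, 46, 12]

Composing the changes, [p]_S = Q P [p]_F.
Q P = [[1, 2, -3], [-10, 0, 6], [0, 8, -4]]; applying this to [-4, 2, 1] gives [-3, 46, 12].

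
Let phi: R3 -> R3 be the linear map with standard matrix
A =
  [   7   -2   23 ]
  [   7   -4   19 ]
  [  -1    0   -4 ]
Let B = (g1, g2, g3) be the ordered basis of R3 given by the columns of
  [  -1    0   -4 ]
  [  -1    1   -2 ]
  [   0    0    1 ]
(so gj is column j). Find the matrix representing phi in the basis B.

[[1, 2, 1], [0, -2, 0], [1, 0, 0]]

Let P have columns g1, ..., g3. Then [phi]_B = P^(-1) A P.
Here det P = -1, so P^(-1) is integer; computing A P first and then P^(-1)(A P) gives [[1, 2, 1], [0, -2, 0], [1, 0, 0]].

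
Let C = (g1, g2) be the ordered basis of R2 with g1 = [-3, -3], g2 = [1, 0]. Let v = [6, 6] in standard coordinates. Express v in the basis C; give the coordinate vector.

[-2, 0]

[v]_C is the unique c with M c = v, where M has columns g1, g2.
System: -3c_1 + c_2 = 6, -3c_1 + 0c_2 = 6; solving gives c_1 = -2, c_2 = 0.
Check: -2g1 + 0·g2 = [6, 6].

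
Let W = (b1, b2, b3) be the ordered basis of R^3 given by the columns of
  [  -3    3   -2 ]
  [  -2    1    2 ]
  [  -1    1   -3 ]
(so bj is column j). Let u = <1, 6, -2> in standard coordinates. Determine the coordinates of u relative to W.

<-3, -2, 1>

We seek scalars with c_1 b1 + ... + c_3 b3 = u; equivalently solve M c = u where the columns of M are b1, ..., b3.
Row-reducing the augmented matrix [M | u] gives c = (-3, -2, 1).
Check: -3b1 - 2b2 + b3 = <1, 6, -2>.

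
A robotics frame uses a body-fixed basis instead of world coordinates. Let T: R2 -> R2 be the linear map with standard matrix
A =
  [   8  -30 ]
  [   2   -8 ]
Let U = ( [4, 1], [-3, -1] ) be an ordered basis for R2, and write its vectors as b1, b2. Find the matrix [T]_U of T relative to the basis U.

[[2, 0], [2, -2]]

The j-th column of [T]_U is [T(bj)]_U.
T(b1) = A b1 = [2, 0] = 2b1 + 2b2, so column 1 is [2, 2].
Repeating for b2 and assembling the columns gives [[2, 0], [2, -2]].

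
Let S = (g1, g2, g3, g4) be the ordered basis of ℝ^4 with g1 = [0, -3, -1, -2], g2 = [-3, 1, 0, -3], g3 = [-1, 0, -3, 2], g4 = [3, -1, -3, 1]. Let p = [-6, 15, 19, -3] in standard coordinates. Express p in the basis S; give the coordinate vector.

[p]_S is the unique c with M c = p, where M has columns g1, ..., g4.
Row-reducing the augmented matrix [M | p] gives c = (-4, 1, -3, -2).
Check: -4g1 + g2 - 3g3 - 2g4 = [-6, 15, 19, -3].

[-4, 1, -3, -2]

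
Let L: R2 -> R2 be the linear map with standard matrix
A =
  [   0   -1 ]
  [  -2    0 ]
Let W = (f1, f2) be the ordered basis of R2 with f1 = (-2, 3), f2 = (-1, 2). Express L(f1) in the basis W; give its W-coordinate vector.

(2, -1)

Compute L(f1) = A f1 = (-3, 4) in standard coordinates.
Then write this in W-coordinates: solve for y in y_1 f1 + y_2 f2 = (-3, 4).
This gives y = (2, -1), which is column 1 of [L]_W.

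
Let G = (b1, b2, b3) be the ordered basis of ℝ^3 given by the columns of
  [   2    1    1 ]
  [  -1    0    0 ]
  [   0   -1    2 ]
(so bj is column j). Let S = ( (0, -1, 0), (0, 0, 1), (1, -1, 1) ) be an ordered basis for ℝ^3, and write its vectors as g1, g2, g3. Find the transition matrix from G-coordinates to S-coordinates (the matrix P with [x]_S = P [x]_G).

[[-1, -1, -1], [-2, -2, 1], [2, 1, 1]]

Column j of P is [bj]_S, since P maps G-coordinates to S-coordinates.
Expressing b1 in S: b1 = -g1 - 2g2 + 2g3, so column 1 of P is (-1, -2, 2).
Doing the same for each bj gives P = [[-1, -1, -1], [-2, -2, 1], [2, 1, 1]].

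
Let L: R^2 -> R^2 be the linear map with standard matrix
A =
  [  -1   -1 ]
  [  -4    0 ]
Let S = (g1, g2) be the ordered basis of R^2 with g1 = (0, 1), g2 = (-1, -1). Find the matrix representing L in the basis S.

[[1, 2], [1, -2]]

Let P have columns g1, g2. Then [L]_S = P^(-1) A P.
Here det P = 1, so P^(-1) is integer; computing A P first and then P^(-1)(A P) gives [[1, 2], [1, -2]].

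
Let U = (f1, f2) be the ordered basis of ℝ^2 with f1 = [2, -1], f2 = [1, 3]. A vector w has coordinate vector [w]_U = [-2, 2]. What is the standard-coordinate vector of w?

[-2, 8]

By definition w = -2f1 + 2f2.
Summing componentwise gives [-2, 8].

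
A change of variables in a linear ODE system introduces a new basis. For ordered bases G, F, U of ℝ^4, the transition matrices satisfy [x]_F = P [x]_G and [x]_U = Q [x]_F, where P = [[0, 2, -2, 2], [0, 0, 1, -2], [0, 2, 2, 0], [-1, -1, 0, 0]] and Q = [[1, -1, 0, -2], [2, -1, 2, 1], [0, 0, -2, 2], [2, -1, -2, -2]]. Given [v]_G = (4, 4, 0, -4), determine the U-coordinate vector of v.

(8, 0, -32, -8)

Apply P to get F-coordinates (0, 8, 8, -8), then Q to get U-coordinates.
The result is [v]_U = (8, 0, -32, -8).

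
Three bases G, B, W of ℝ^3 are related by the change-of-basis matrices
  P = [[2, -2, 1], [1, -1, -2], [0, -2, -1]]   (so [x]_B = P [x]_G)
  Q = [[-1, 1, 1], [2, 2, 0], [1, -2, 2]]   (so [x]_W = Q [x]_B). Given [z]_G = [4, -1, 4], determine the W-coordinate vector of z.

Composing the changes, [z]_W = Q P [z]_G.
Q P = [[-1, -1, -4], [6, -6, -2], [0, -4, 3]]; applying this to [4, -1, 4] gives [-19, 22, 16].

[-19, 22, 16]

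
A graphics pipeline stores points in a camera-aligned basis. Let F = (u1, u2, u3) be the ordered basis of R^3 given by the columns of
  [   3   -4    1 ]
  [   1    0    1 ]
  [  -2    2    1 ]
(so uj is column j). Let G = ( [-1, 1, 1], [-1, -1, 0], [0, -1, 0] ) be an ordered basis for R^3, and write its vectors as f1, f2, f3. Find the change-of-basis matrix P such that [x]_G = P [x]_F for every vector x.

[[-2, 2, 1], [-1, 2, -2], [-2, 0, 2]]

Let M have columns uj and N have columns fj. Then for every x, N [x]_G = x = M [x]_F, so P = N^(-1) M.
Since det N = 1, N^(-1) has integer entries; multiplying gives P = [[-2, 2, 1], [-1, 2, -2], [-2, 0, 2]].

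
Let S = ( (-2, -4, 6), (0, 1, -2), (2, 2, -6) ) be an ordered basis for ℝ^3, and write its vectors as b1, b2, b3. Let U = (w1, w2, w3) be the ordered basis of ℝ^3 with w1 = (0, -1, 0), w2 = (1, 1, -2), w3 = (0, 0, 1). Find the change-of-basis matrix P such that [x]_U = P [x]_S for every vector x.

[[2, -1, 0], [-2, 0, 2], [2, -2, -2]]

Take x = bj: its S-coordinates are the j-th standard unit vector, so P e_j — column j of P — equals [bj]_U.
b1 = 2w1 - 2w2 + 2w3, giving column 1 = (2, -2, 2); repeating for each j gives P = [[2, -1, 0], [-2, 0, 2], [2, -2, -2]].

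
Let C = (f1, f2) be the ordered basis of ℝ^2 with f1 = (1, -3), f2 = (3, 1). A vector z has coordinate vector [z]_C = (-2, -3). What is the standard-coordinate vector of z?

(-11, 3)

The coordinates say z = -2f1 - 3f2; adding the scaled basis vectors gives (-11, 3).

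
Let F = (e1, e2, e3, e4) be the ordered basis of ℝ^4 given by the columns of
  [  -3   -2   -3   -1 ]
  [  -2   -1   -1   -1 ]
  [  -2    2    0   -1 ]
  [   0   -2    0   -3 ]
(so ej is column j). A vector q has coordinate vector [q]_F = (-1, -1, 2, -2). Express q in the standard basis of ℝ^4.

The coordinates say q = -e1 - e2 + 2e3 - 2e4; adding the scaled basis vectors gives (1, 3, 2, 8).

(1, 3, 2, 8)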